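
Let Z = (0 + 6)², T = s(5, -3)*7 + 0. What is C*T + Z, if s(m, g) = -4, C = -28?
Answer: 820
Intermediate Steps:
T = -28 (T = -4*7 + 0 = -28 + 0 = -28)
Z = 36 (Z = 6² = 36)
C*T + Z = -28*(-28) + 36 = 784 + 36 = 820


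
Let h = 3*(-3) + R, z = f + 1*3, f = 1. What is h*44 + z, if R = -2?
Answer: -480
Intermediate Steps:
z = 4 (z = 1 + 1*3 = 1 + 3 = 4)
h = -11 (h = 3*(-3) - 2 = -9 - 2 = -11)
h*44 + z = -11*44 + 4 = -484 + 4 = -480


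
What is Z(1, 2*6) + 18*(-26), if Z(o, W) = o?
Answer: -467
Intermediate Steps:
Z(1, 2*6) + 18*(-26) = 1 + 18*(-26) = 1 - 468 = -467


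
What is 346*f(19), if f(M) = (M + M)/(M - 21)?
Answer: -6574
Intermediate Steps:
f(M) = 2*M/(-21 + M) (f(M) = (2*M)/(-21 + M) = 2*M/(-21 + M))
346*f(19) = 346*(2*19/(-21 + 19)) = 346*(2*19/(-2)) = 346*(2*19*(-½)) = 346*(-19) = -6574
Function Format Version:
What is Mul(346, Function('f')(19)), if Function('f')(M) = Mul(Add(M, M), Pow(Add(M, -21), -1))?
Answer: -6574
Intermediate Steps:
Function('f')(M) = Mul(2, M, Pow(Add(-21, M), -1)) (Function('f')(M) = Mul(Mul(2, M), Pow(Add(-21, M), -1)) = Mul(2, M, Pow(Add(-21, M), -1)))
Mul(346, Function('f')(19)) = Mul(346, Mul(2, 19, Pow(Add(-21, 19), -1))) = Mul(346, Mul(2, 19, Pow(-2, -1))) = Mul(346, Mul(2, 19, Rational(-1, 2))) = Mul(346, -19) = -6574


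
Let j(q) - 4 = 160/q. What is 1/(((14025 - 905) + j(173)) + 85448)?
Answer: 173/17053116 ≈ 1.0145e-5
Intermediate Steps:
j(q) = 4 + 160/q
1/(((14025 - 905) + j(173)) + 85448) = 1/(((14025 - 905) + (4 + 160/173)) + 85448) = 1/((13120 + (4 + 160*(1/173))) + 85448) = 1/((13120 + (4 + 160/173)) + 85448) = 1/((13120 + 852/173) + 85448) = 1/(2270612/173 + 85448) = 1/(17053116/173) = 173/17053116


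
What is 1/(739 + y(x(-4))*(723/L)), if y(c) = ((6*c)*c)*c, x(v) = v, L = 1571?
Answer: 1571/883337 ≈ 0.0017785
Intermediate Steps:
y(c) = 6*c³ (y(c) = (6*c²)*c = 6*c³)
1/(739 + y(x(-4))*(723/L)) = 1/(739 + (6*(-4)³)*(723/1571)) = 1/(739 + (6*(-64))*(723*(1/1571))) = 1/(739 - 384*723/1571) = 1/(739 - 277632/1571) = 1/(883337/1571) = 1571/883337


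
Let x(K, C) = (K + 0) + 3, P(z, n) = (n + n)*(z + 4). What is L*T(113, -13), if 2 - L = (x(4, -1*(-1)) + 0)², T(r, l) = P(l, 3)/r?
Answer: 2538/113 ≈ 22.460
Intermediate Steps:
P(z, n) = 2*n*(4 + z) (P(z, n) = (2*n)*(4 + z) = 2*n*(4 + z))
x(K, C) = 3 + K (x(K, C) = K + 3 = 3 + K)
T(r, l) = (24 + 6*l)/r (T(r, l) = (2*3*(4 + l))/r = (24 + 6*l)/r)
L = -47 (L = 2 - ((3 + 4) + 0)² = 2 - (7 + 0)² = 2 - 1*7² = 2 - 1*49 = 2 - 49 = -47)
L*T(113, -13) = -282*(4 - 13)/113 = -282*(-9)/113 = -47*(-54/113) = 2538/113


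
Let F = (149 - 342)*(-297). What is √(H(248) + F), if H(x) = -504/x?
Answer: 6*√1530098/31 ≈ 239.41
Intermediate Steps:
F = 57321 (F = -193*(-297) = 57321)
√(H(248) + F) = √(-504/248 + 57321) = √(-504*1/248 + 57321) = √(-63/31 + 57321) = √(1776888/31) = 6*√1530098/31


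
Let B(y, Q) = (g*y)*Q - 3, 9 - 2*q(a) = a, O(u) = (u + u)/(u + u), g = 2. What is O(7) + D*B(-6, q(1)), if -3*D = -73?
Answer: -1240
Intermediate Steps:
O(u) = 1 (O(u) = (2*u)/((2*u)) = (2*u)*(1/(2*u)) = 1)
q(a) = 9/2 - a/2
B(y, Q) = -3 + 2*Q*y (B(y, Q) = (2*y)*Q - 3 = 2*Q*y - 3 = -3 + 2*Q*y)
D = 73/3 (D = -⅓*(-73) = 73/3 ≈ 24.333)
O(7) + D*B(-6, q(1)) = 1 + 73*(-3 + 2*(9/2 - ½*1)*(-6))/3 = 1 + 73*(-3 + 2*(9/2 - ½)*(-6))/3 = 1 + 73*(-3 + 2*4*(-6))/3 = 1 + 73*(-3 - 48)/3 = 1 + (73/3)*(-51) = 1 - 1241 = -1240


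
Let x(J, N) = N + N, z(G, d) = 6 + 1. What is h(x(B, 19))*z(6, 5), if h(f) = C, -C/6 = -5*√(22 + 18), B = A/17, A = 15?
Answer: 420*√10 ≈ 1328.2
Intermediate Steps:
z(G, d) = 7
B = 15/17 ≈ 0.88235
C = 60*√10 (C = -(-30)*√(22 + 18) = -(-30)*√40 = -(-30)*2*√10 = -(-60)*√10 = 60*√10 ≈ 189.74)
x(J, N) = 2*N
h(f) = 60*√10
h(x(B, 19))*z(6, 5) = (60*√10)*7 = 420*√10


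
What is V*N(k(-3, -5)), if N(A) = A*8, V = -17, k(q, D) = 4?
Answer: -544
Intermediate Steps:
N(A) = 8*A
V*N(k(-3, -5)) = -136*4 = -17*32 = -544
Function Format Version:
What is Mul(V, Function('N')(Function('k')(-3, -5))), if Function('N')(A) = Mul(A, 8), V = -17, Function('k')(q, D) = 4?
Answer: -544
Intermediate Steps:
Function('N')(A) = Mul(8, A)
Mul(V, Function('N')(Function('k')(-3, -5))) = Mul(-17, Mul(8, 4)) = Mul(-17, 32) = -544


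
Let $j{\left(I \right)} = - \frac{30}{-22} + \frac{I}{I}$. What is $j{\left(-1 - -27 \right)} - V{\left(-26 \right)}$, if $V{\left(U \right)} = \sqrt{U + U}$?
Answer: $\frac{26}{11} - 2 i \sqrt{13} \approx 2.3636 - 7.2111 i$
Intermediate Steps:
$V{\left(U \right)} = \sqrt{2} \sqrt{U}$ ($V{\left(U \right)} = \sqrt{2 U} = \sqrt{2} \sqrt{U}$)
$j{\left(I \right)} = \frac{26}{11}$ ($j{\left(I \right)} = \left(-30\right) \left(- \frac{1}{22}\right) + 1 = \frac{15}{11} + 1 = \frac{26}{11}$)
$j{\left(-1 - -27 \right)} - V{\left(-26 \right)} = \frac{26}{11} - \sqrt{2} \sqrt{-26} = \frac{26}{11} - \sqrt{2} i \sqrt{26} = \frac{26}{11} - 2 i \sqrt{13}$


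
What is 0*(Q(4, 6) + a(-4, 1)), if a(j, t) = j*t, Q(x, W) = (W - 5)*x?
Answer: 0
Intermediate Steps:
Q(x, W) = x*(-5 + W) (Q(x, W) = (-5 + W)*x = x*(-5 + W))
0*(Q(4, 6) + a(-4, 1)) = 0*(4*(-5 + 6) - 4*1) = 0*(4*1 - 4) = 0*(4 - 4) = 0*0 = 0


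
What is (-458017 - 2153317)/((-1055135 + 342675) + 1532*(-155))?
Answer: 1305667/474960 ≈ 2.7490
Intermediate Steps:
(-458017 - 2153317)/((-1055135 + 342675) + 1532*(-155)) = -2611334/(-712460 - 237460) = -2611334/(-949920) = -2611334*(-1/949920) = 1305667/474960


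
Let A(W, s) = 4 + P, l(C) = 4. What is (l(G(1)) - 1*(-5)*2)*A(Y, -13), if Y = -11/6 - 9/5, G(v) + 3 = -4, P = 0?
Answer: 56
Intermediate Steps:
G(v) = -7 (G(v) = -3 - 4 = -7)
Y = -109/30 (Y = -11*⅙ - 9*⅕ = -11/6 - 9/5 = -109/30 ≈ -3.6333)
A(W, s) = 4 (A(W, s) = 4 + 0 = 4)
(l(G(1)) - 1*(-5)*2)*A(Y, -13) = (4 - 1*(-5)*2)*4 = (4 + 5*2)*4 = (4 + 10)*4 = 14*4 = 56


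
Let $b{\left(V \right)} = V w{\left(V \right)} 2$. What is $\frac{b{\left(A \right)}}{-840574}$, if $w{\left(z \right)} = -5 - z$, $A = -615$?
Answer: $\frac{375150}{420287} \approx 0.8926$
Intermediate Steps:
$b{\left(V \right)} = 2 V \left(-5 - V\right)$ ($b{\left(V \right)} = V \left(-5 - V\right) 2 = 2 V \left(-5 - V\right)$)
$\frac{b{\left(A \right)}}{-840574} = \frac{\left(-2\right) \left(-615\right) \left(5 - 615\right)}{-840574} = \left(-2\right) \left(-615\right) \left(-610\right) \left(- \frac{1}{840574}\right) = \left(-750300\right) \left(- \frac{1}{840574}\right) = \frac{375150}{420287}$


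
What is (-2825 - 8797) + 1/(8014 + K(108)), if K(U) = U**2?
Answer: -228697715/19678 ≈ -11622.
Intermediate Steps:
(-2825 - 8797) + 1/(8014 + K(108)) = (-2825 - 8797) + 1/(8014 + 108**2) = -11622 + 1/(8014 + 11664) = -11622 + 1/19678 = -228697715/19678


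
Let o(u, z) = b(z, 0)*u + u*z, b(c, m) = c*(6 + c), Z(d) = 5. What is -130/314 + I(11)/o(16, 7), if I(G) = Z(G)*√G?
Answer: -65/157 + 5*√11/1568 ≈ -0.40344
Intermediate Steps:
I(G) = 5*√G
o(u, z) = u*z + u*z*(6 + z) (o(u, z) = (z*(6 + z))*u + u*z = u*z*(6 + z) + u*z = u*z + u*z*(6 + z))
-130/314 + I(11)/o(16, 7) = -130/314 + (5*√11)/((16*7*(7 + 7))) = -130*1/314 + (5*√11)/((16*7*14)) = -65/157 + (5*√11)/1568 = -65/157 + (5*√11)*(1/1568) = -65/157 + 5*√11/1568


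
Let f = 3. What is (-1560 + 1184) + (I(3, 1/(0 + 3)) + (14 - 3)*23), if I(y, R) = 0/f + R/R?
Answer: -122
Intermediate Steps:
I(y, R) = 1 (I(y, R) = 0/3 + R/R = 0*(⅓) + 1 = 0 + 1 = 1)
(-1560 + 1184) + (I(3, 1/(0 + 3)) + (14 - 3)*23) = (-1560 + 1184) + (1 + (14 - 3)*23) = -376 + (1 + 11*23) = -376 + (1 + 253) = -376 + 254 = -122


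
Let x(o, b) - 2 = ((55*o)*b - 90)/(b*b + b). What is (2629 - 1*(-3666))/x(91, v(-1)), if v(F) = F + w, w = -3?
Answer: -37770/10043 ≈ -3.7608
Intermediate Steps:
v(F) = -3 + F (v(F) = F - 3 = -3 + F)
x(o, b) = 2 + (-90 + 55*b*o)/(b + b²) (x(o, b) = 2 + ((55*o)*b - 90)/(b*b + b) = 2 + (55*b*o - 90)/(b² + b) = 2 + (-90 + 55*b*o)/(b + b²))
(2629 - 1*(-3666))/x(91, v(-1)) = (2629 - 1*(-3666))/(((-90 + 2*(-3 - 1) + 2*(-3 - 1)² + 55*(-3 - 1)*91)/((-3 - 1)*(1 + (-3 - 1))))) = (2629 + 3666)/(((-90 + 2*(-4) + 2*(-4)² + 55*(-4)*91)/((-4)*(1 - 4)))) = 6295/((-¼*(-90 - 8 + 2*16 - 20020)/(-3))) = 6295/((-¼*(-⅓)*(-90 - 8 + 32 - 20020))) = 6295/((-¼*(-⅓)*(-20086))) = 6295/(-10043/6) = 6295*(-6/10043) = -37770/10043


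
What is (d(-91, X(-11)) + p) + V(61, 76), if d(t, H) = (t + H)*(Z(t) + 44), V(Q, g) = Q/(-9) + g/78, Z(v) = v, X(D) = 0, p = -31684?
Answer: -3207298/117 ≈ -27413.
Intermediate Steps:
V(Q, g) = -Q/9 + g/78 (V(Q, g) = Q*(-⅑) + g*(1/78) = -Q/9 + g/78)
d(t, H) = (44 + t)*(H + t) (d(t, H) = (t + H)*(t + 44) = (H + t)*(44 + t) = (44 + t)*(H + t))
(d(-91, X(-11)) + p) + V(61, 76) = (((-91)² + 44*0 + 44*(-91) + 0*(-91)) - 31684) + (-⅑*61 + (1/78)*76) = ((8281 + 0 - 4004 + 0) - 31684) + (-61/9 + 38/39) = (4277 - 31684) - 679/117 = -27407 - 679/117 = -3207298/117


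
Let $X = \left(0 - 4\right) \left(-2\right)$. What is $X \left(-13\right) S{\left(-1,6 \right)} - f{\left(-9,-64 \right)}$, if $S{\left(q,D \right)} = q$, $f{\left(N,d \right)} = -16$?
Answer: $120$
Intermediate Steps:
$X = 8$ ($X = \left(-4\right) \left(-2\right) = 8$)
$X \left(-13\right) S{\left(-1,6 \right)} - f{\left(-9,-64 \right)} = 8 \left(-13\right) \left(-1\right) - -16 = \left(-104\right) \left(-1\right) + 16 = 104 + 16 = 120$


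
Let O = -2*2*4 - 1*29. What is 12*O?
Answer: -540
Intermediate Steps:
O = -45 (O = -4*4 - 29 = -16 - 29 = -45)
12*O = 12*(-45) = -540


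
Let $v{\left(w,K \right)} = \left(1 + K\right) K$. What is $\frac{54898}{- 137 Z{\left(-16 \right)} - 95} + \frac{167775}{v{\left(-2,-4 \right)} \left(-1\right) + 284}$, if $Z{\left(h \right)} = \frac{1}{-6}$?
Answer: $- \frac{16946961}{117776} \approx -143.89$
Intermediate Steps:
$Z{\left(h \right)} = - \frac{1}{6}$
$v{\left(w,K \right)} = K \left(1 + K\right)$
$\frac{54898}{- 137 Z{\left(-16 \right)} - 95} + \frac{167775}{v{\left(-2,-4 \right)} \left(-1\right) + 284} = \frac{54898}{\left(-137\right) \left(- \frac{1}{6}\right) - 95} + \frac{167775}{- 4 \left(1 - 4\right) \left(-1\right) + 284} = \frac{54898}{\frac{137}{6} - 95} + \frac{167775}{\left(-4\right) \left(-3\right) \left(-1\right) + 284} = \frac{54898}{- \frac{433}{6}} + \frac{167775}{12 \left(-1\right) + 284} = 54898 \left(- \frac{6}{433}\right) + \frac{167775}{-12 + 284} = - \frac{329388}{433} + \frac{167775}{272} = - \frac{16946961}{117776}$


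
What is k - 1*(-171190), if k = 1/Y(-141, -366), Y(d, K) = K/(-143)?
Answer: 62655683/366 ≈ 1.7119e+5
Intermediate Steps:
Y(d, K) = -K/143 (Y(d, K) = K*(-1/143) = -K/143)
k = 143/366 (k = 1/(-1/143*(-366)) = 1/(366/143) = 143/366 ≈ 0.39071)
k - 1*(-171190) = 143/366 - 1*(-171190) = 143/366 + 171190 = 62655683/366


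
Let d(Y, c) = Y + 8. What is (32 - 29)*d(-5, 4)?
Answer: 9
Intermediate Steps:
d(Y, c) = 8 + Y
(32 - 29)*d(-5, 4) = (32 - 29)*(8 - 5) = 3*3 = 9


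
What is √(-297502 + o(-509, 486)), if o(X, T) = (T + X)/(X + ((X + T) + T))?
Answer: I*√1190006/2 ≈ 545.44*I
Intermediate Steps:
o(X, T) = (T + X)/(2*T + 2*X) (o(X, T) = (T + X)/(X + ((T + X) + T)) = (T + X)/(X + (X + 2*T)) = (T + X)/(2*T + 2*X))
√(-297502 + o(-509, 486)) = √(-297502 + ½) = √(-595003/2) = I*√1190006/2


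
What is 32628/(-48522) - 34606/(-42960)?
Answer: 23121121/173708760 ≈ 0.13310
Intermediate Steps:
32628/(-48522) - 34606/(-42960) = 32628*(-1/48522) - 34606*(-1/42960) = -5438/8087 + 17303/21480 = 23121121/173708760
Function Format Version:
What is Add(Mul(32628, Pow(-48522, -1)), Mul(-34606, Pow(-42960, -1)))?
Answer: Rational(23121121, 173708760) ≈ 0.13310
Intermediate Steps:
Add(Mul(32628, Pow(-48522, -1)), Mul(-34606, Pow(-42960, -1))) = Add(Mul(32628, Rational(-1, 48522)), Mul(-34606, Rational(-1, 42960))) = Add(Rational(-5438, 8087), Rational(17303, 21480)) = Rational(23121121, 173708760)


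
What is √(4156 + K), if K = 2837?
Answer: 3*√777 ≈ 83.624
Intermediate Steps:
√(4156 + K) = √(4156 + 2837) = √6993 = 3*√777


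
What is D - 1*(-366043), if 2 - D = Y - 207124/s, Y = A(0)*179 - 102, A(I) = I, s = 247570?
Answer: 45323609957/123785 ≈ 3.6615e+5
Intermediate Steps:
Y = -102 (Y = 0*179 - 102 = 0 - 102 = -102)
D = 12977202/123785 (D = 2 - (-102 - 207124/247570) = 2 - (-102 - 1*103562/123785) = 2 - (-102 - 103562/123785) = 2 - 1*(-12729632/123785) = 2 + 12729632/123785 = 12977202/123785 ≈ 104.84)
D - 1*(-366043) = 12977202/123785 - 1*(-366043) = 12977202/123785 + 366043 = 45323609957/123785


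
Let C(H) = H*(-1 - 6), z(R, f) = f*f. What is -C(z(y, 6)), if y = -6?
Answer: 252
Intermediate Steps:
z(R, f) = f²
C(H) = -7*H (C(H) = H*(-7) = -7*H)
-C(z(y, 6)) = -(-7)*6² = -(-7)*36 = -1*(-252) = 252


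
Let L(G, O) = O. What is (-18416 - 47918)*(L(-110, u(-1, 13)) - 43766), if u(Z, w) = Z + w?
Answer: 2902377836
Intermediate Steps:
(-18416 - 47918)*(L(-110, u(-1, 13)) - 43766) = (-18416 - 47918)*((-1 + 13) - 43766) = -66334*(12 - 43766) = -66334*(-43754) = 2902377836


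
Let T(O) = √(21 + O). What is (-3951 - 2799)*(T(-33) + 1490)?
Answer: -10057500 - 13500*I*√3 ≈ -1.0058e+7 - 23383.0*I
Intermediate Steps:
(-3951 - 2799)*(T(-33) + 1490) = (-3951 - 2799)*(√(21 - 33) + 1490) = -6750*(√(-12) + 1490) = -6750*(2*I*√3 + 1490) = -6750*(1490 + 2*I*√3) = -10057500 - 13500*I*√3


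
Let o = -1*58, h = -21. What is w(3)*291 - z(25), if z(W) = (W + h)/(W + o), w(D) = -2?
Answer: -19202/33 ≈ -581.88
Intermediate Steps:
o = -58
z(W) = (-21 + W)/(-58 + W) (z(W) = (W - 21)/(W - 58) = (-21 + W)/(-58 + W))
w(3)*291 - z(25) = -2*291 - (-21 + 25)/(-58 + 25) = -582 - 4/(-33) = -582 - (-1)*4/33 = -582 - 1*(-4/33) = -582 + 4/33 = -19202/33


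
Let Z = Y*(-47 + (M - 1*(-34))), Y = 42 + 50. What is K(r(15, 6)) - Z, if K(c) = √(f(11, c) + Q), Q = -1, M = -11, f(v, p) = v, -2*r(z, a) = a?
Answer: 2208 + √10 ≈ 2211.2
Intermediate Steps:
r(z, a) = -a/2
Y = 92
K(c) = √10 (K(c) = √(11 - 1) = √10)
Z = -2208 (Z = 92*(-47 + (-11 - 1*(-34))) = 92*(-47 + (-11 + 34)) = 92*(-47 + 23) = 92*(-24) = -2208)
K(r(15, 6)) - Z = √10 - 1*(-2208) = √10 + 2208 = 2208 + √10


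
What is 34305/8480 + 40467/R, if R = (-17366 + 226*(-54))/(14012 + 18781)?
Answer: -1125223672803/25075360 ≈ -44874.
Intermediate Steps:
R = -29570/32793 (R = (-17366 - 12204)/32793 = -29570*1/32793 = -29570/32793 ≈ -0.90172)
34305/8480 + 40467/R = 34305/8480 + 40467/(-29570/32793) = 34305*(1/8480) + 40467*(-32793/29570) = 6861/1696 - 1327034331/29570 = -1125223672803/25075360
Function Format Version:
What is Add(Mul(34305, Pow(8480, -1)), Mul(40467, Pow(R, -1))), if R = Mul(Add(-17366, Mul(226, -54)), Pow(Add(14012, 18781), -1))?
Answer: Rational(-1125223672803, 25075360) ≈ -44874.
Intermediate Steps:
R = Rational(-29570, 32793) (R = Mul(Add(-17366, -12204), Pow(32793, -1)) = Mul(-29570, Rational(1, 32793)) = Rational(-29570, 32793) ≈ -0.90172)
Add(Mul(34305, Pow(8480, -1)), Mul(40467, Pow(R, -1))) = Add(Mul(34305, Pow(8480, -1)), Mul(40467, Pow(Rational(-29570, 32793), -1))) = Add(Mul(34305, Rational(1, 8480)), Mul(40467, Rational(-32793, 29570))) = Add(Rational(6861, 1696), Rational(-1327034331, 29570)) = Rational(-1125223672803, 25075360)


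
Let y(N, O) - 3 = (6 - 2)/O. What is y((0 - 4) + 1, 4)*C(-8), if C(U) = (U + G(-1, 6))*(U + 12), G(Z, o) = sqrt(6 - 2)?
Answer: -96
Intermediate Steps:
G(Z, o) = 2 (G(Z, o) = sqrt(4) = 2)
C(U) = (2 + U)*(12 + U) (C(U) = (U + 2)*(U + 12) = (2 + U)*(12 + U))
y(N, O) = 3 + 4/O (y(N, O) = 3 + (6 - 2)/O = 3 + 4/O)
y((0 - 4) + 1, 4)*C(-8) = (3 + 4/4)*(24 + (-8)**2 + 14*(-8)) = (3 + 4*(1/4))*(24 + 64 - 112) = (3 + 1)*(-24) = 4*(-24) = -96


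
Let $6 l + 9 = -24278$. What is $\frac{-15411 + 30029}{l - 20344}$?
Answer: $- \frac{87708}{146351} \approx -0.5993$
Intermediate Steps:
$l = - \frac{24287}{6}$ ($l = - \frac{3}{2} + \frac{1}{6} \left(-24278\right) = - \frac{3}{2} - \frac{12139}{3} = - \frac{24287}{6} \approx -4047.8$)
$\frac{-15411 + 30029}{l - 20344} = \frac{-15411 + 30029}{- \frac{24287}{6} - 20344} = \frac{14618}{- \frac{146351}{6}} = 14618 \left(- \frac{6}{146351}\right) = - \frac{87708}{146351}$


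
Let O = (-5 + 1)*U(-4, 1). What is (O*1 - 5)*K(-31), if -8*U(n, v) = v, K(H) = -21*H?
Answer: -5859/2 ≈ -2929.5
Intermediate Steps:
U(n, v) = -v/8
O = 1/2 (O = (-5 + 1)*(-1/8*1) = -4*(-1/8) = 1/2 ≈ 0.50000)
(O*1 - 5)*K(-31) = ((1/2)*1 - 5)*(-21*(-31)) = (1/2 - 5)*651 = -9/2*651 = -5859/2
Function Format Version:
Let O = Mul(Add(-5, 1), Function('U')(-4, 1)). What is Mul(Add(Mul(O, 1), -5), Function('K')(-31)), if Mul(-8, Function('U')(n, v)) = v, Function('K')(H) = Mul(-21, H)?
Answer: Rational(-5859, 2) ≈ -2929.5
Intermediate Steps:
Function('U')(n, v) = Mul(Rational(-1, 8), v)
O = Rational(1, 2) (O = Mul(Add(-5, 1), Mul(Rational(-1, 8), 1)) = Mul(-4, Rational(-1, 8)) = Rational(1, 2) ≈ 0.50000)
Mul(Add(Mul(O, 1), -5), Function('K')(-31)) = Mul(Add(Mul(Rational(1, 2), 1), -5), Mul(-21, -31)) = Mul(Add(Rational(1, 2), -5), 651) = Mul(Rational(-9, 2), 651) = Rational(-5859, 2)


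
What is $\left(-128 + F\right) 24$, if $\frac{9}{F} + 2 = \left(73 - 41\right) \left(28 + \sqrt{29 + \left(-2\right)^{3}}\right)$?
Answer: $- \frac{199083300}{64811} - \frac{576 \sqrt{21}}{64811} \approx -3071.8$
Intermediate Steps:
$F = \frac{9}{894 + 32 \sqrt{21}}$ ($F = \frac{9}{-2 + \left(73 - 41\right) \left(28 + \sqrt{29 + \left(-2\right)^{3}}\right)} = \frac{9}{-2 + 32 \left(28 + \sqrt{29 - 8}\right)} = \frac{9}{-2 + 32 \left(28 + \sqrt{21}\right)} = \frac{9}{-2 + \left(896 + 32 \sqrt{21}\right)} = \frac{9}{894 + 32 \sqrt{21}} \approx 0.0086485$)
$\left(-128 + F\right) 24 = \left(-128 + \left(\frac{1341}{129622} - \frac{24 \sqrt{21}}{64811}\right)\right) 24 = \left(- \frac{16590275}{129622} - \frac{24 \sqrt{21}}{64811}\right) 24 = - \frac{199083300}{64811} - \frac{576 \sqrt{21}}{64811}$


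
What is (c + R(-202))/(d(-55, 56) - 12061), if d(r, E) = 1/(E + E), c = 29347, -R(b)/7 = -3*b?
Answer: -2811760/1350831 ≈ -2.0815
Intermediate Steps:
R(b) = 21*b (R(b) = -(-21)*b = 21*b)
d(r, E) = 1/(2*E)
(c + R(-202))/(d(-55, 56) - 12061) = (29347 + 21*(-202))/((1/2)/56 - 12061) = (29347 - 4242)/((1/2)*(1/56) - 12061) = 25105/(1/112 - 12061) = 25105/(-1350831/112) = 25105*(-112/1350831) = -2811760/1350831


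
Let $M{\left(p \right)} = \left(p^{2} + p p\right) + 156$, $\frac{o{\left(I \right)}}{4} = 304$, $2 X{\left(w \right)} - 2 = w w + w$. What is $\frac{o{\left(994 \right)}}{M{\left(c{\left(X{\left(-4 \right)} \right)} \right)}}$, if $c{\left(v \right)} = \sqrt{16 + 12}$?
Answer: $\frac{304}{53} \approx 5.7358$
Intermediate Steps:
$X{\left(w \right)} = 1 + \frac{w}{2} + \frac{w^{2}}{2}$ ($X{\left(w \right)} = 1 + \frac{w w + w}{2} = 1 + \frac{w^{2} + w}{2} = 1 + \frac{w + w^{2}}{2} = 1 + \left(\frac{w}{2} + \frac{w^{2}}{2}\right) = 1 + \frac{w}{2} + \frac{w^{2}}{2}$)
$o{\left(I \right)} = 1216$ ($o{\left(I \right)} = 4 \cdot 304 = 1216$)
$c{\left(v \right)} = 2 \sqrt{7}$ ($c{\left(v \right)} = \sqrt{28} = 2 \sqrt{7}$)
$M{\left(p \right)} = 156 + 2 p^{2}$ ($M{\left(p \right)} = \left(p^{2} + p^{2}\right) + 156 = 2 p^{2} + 156 = 156 + 2 p^{2}$)
$\frac{o{\left(994 \right)}}{M{\left(c{\left(X{\left(-4 \right)} \right)} \right)}} = \frac{1216}{156 + 2 \left(2 \sqrt{7}\right)^{2}} = \frac{1216}{156 + 2 \cdot 28} = \frac{1216}{156 + 56} = \frac{1216}{212} = 1216 \cdot \frac{1}{212} = \frac{304}{53}$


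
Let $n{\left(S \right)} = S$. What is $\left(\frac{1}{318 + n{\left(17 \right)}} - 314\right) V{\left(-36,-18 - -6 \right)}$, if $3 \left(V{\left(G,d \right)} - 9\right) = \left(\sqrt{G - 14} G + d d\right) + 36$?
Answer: $- \frac{7258041}{335} + \frac{1262268 i \sqrt{2}}{67} \approx -21666.0 + 26644.0 i$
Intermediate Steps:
$V{\left(G,d \right)} = 21 + \frac{d^{2}}{3} + \frac{G \sqrt{-14 + G}}{3}$ ($V{\left(G,d \right)} = 9 + \frac{\left(\sqrt{G - 14} G + d d\right) + 36}{3} = 9 + \frac{\left(\sqrt{-14 + G} G + d^{2}\right) + 36}{3} = 9 + \frac{\left(G \sqrt{-14 + G} + d^{2}\right) + 36}{3} = 9 + \frac{\left(d^{2} + G \sqrt{-14 + G}\right) + 36}{3} = 9 + \frac{36 + d^{2} + G \sqrt{-14 + G}}{3} = 9 + \left(12 + \frac{d^{2}}{3} + \frac{G \sqrt{-14 + G}}{3}\right) = 21 + \frac{d^{2}}{3} + \frac{G \sqrt{-14 + G}}{3}$)
$\left(\frac{1}{318 + n{\left(17 \right)}} - 314\right) V{\left(-36,-18 - -6 \right)} = \left(\frac{1}{318 + 17} - 314\right) \left(21 + \frac{\left(-18 - -6\right)^{2}}{3} + \frac{1}{3} \left(-36\right) \sqrt{-14 - 36}\right) = \left(\frac{1}{335} - 314\right) \left(21 + \frac{\left(-18 + 6\right)^{2}}{3} + \frac{1}{3} \left(-36\right) \sqrt{-50}\right) = \left(\frac{1}{335} - 314\right) \left(21 + \frac{\left(-12\right)^{2}}{3} + \frac{1}{3} \left(-36\right) 5 i \sqrt{2}\right) = - \frac{105189 \left(21 + \frac{1}{3} \cdot 144 - 60 i \sqrt{2}\right)}{335} = - \frac{105189 \left(21 + 48 - 60 i \sqrt{2}\right)}{335} = - \frac{105189 \left(69 - 60 i \sqrt{2}\right)}{335} = - \frac{7258041}{335} + \frac{1262268 i \sqrt{2}}{67}$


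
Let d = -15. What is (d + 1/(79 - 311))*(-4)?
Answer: 3481/58 ≈ 60.017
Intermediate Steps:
(d + 1/(79 - 311))*(-4) = (-15 + 1/(79 - 311))*(-4) = (-15 + 1/(-232))*(-4) = (-15 - 1/232)*(-4) = -3481/232*(-4) = 3481/58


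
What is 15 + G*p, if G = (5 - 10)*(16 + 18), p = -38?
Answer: 6475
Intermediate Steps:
G = -170 (G = -5*34 = -170)
15 + G*p = 15 - 170*(-38) = 15 + 6460 = 6475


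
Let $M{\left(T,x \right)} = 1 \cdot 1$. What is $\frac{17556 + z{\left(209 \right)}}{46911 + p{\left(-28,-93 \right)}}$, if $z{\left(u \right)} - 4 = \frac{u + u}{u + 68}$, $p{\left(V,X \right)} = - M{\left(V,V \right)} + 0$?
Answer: $\frac{2432269}{6497035} \approx 0.37437$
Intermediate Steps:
$M{\left(T,x \right)} = 1$
$p{\left(V,X \right)} = -1$ ($p{\left(V,X \right)} = \left(-1\right) 1 + 0 = -1 + 0 = -1$)
$z{\left(u \right)} = 4 + \frac{2 u}{68 + u}$ ($z{\left(u \right)} = 4 + \frac{u + u}{u + 68} = 4 + \frac{2 u}{68 + u}$)
$\frac{17556 + z{\left(209 \right)}}{46911 + p{\left(-28,-93 \right)}} = \frac{17556 + \frac{2 \left(136 + 3 \cdot 209\right)}{68 + 209}}{46911 - 1} = \frac{17556 + \frac{2 \left(136 + 627\right)}{277}}{46910} = \left(17556 + 2 \cdot \frac{1}{277} \cdot 763\right) \frac{1}{46910} = \left(17556 + \frac{1526}{277}\right) \frac{1}{46910} = \frac{4864538}{277} \cdot \frac{1}{46910} = \frac{2432269}{6497035}$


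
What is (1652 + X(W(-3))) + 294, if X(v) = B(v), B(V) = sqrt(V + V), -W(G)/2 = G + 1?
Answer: 1946 + 2*sqrt(2) ≈ 1948.8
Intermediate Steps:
W(G) = -2 - 2*G (W(G) = -2*(G + 1) = -2*(1 + G) = -2 - 2*G)
B(V) = sqrt(2)*sqrt(V) (B(V) = sqrt(2*V) = sqrt(2)*sqrt(V))
X(v) = sqrt(2)*sqrt(v)
(1652 + X(W(-3))) + 294 = (1652 + sqrt(2)*sqrt(-2 - 2*(-3))) + 294 = (1652 + sqrt(2)*sqrt(-2 + 6)) + 294 = (1652 + sqrt(2)*sqrt(4)) + 294 = (1652 + sqrt(2)*2) + 294 = (1652 + 2*sqrt(2)) + 294 = 1946 + 2*sqrt(2)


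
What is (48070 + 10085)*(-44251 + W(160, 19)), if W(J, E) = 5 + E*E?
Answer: -2552132175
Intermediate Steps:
W(J, E) = 5 + E²
(48070 + 10085)*(-44251 + W(160, 19)) = (48070 + 10085)*(-44251 + (5 + 19²)) = 58155*(-44251 + (5 + 361)) = 58155*(-44251 + 366) = 58155*(-43885) = -2552132175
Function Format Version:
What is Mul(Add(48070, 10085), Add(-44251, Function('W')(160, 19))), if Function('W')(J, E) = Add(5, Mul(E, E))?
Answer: -2552132175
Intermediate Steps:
Function('W')(J, E) = Add(5, Pow(E, 2))
Mul(Add(48070, 10085), Add(-44251, Function('W')(160, 19))) = Mul(Add(48070, 10085), Add(-44251, Add(5, Pow(19, 2)))) = Mul(58155, Add(-44251, Add(5, 361))) = Mul(58155, Add(-44251, 366)) = Mul(58155, -43885) = -2552132175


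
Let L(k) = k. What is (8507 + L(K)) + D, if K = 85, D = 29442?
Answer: 38034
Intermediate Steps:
(8507 + L(K)) + D = (8507 + 85) + 29442 = 8592 + 29442 = 38034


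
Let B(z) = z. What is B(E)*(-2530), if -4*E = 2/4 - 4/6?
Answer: -1265/12 ≈ -105.42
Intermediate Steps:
E = 1/24 (E = -(2/4 - 4/6)/4 = -(2*(¼) - 4*⅙)/4 = -(½ - ⅔)/4 = -¼*(-⅙) = 1/24 ≈ 0.041667)
B(E)*(-2530) = (1/24)*(-2530) = -1265/12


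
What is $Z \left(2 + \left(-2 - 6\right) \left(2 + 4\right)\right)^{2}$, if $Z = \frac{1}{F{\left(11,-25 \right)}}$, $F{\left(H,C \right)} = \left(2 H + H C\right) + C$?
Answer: $- \frac{1058}{139} \approx -7.6115$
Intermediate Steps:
$F{\left(H,C \right)} = C + 2 H + C H$ ($F{\left(H,C \right)} = \left(2 H + C H\right) + C = C + 2 H + C H$)
$Z = - \frac{1}{278}$ ($Z = \frac{1}{-25 + 2 \cdot 11 - 275} = \frac{1}{-25 + 22 - 275} = \frac{1}{-278} = - \frac{1}{278} \approx -0.0035971$)
$Z \left(2 + \left(-2 - 6\right) \left(2 + 4\right)\right)^{2} = - \frac{\left(2 + \left(-2 - 6\right) \left(2 + 4\right)\right)^{2}}{278} = - \frac{\left(2 - 48\right)^{2}}{278} = - \frac{\left(-46\right)^{2}}{278} = \left(- \frac{1}{278}\right) 2116 = - \frac{1058}{139}$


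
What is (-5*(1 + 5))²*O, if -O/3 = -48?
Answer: 129600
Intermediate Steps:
O = 144 (O = -3*(-48) = 144)
(-5*(1 + 5))²*O = (-5*(1 + 5))²*144 = (-5*6)²*144 = (-30)²*144 = 900*144 = 129600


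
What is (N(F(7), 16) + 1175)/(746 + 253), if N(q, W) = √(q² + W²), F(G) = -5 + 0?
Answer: 1175/999 + √281/999 ≈ 1.1930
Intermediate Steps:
F(G) = -5
N(q, W) = √(W² + q²)
(N(F(7), 16) + 1175)/(746 + 253) = (√(16² + (-5)²) + 1175)/(746 + 253) = (√(256 + 25) + 1175)/999 = (√281 + 1175)*(1/999) = (1175 + √281)*(1/999) = 1175/999 + √281/999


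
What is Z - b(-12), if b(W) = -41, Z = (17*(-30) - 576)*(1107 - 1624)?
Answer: 561503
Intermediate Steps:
Z = 561462 (Z = (-510 - 576)*(-517) = -1086*(-517) = 561462)
Z - b(-12) = 561462 - 1*(-41) = 561462 + 41 = 561503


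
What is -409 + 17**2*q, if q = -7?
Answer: -2432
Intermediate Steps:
-409 + 17**2*q = -409 + 17**2*(-7) = -409 + 289*(-7) = -409 - 2023 = -2432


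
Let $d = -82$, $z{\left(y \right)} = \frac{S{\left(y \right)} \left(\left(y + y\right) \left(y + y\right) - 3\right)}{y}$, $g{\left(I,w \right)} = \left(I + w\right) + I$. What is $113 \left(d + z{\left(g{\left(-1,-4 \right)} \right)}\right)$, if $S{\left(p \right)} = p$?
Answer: $6667$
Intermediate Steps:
$g{\left(I,w \right)} = w + 2 I$
$z{\left(y \right)} = -3 + 4 y^{2}$ ($z{\left(y \right)} = \frac{y \left(\left(y + y\right) \left(y + y\right) - 3\right)}{y} = \frac{y \left(2 y 2 y - 3\right)}{y} = \frac{y \left(4 y^{2} - 3\right)}{y} = \frac{y \left(-3 + 4 y^{2}\right)}{y} = -3 + 4 y^{2}$)
$113 \left(d + z{\left(g{\left(-1,-4 \right)} \right)}\right) = 113 \left(-82 - \left(3 - 4 \left(-4 + 2 \left(-1\right)\right)^{2}\right)\right) = 113 \left(-82 - \left(3 - 4 \left(-4 - 2\right)^{2}\right)\right) = 113 \left(-82 - \left(3 - 4 \left(-6\right)^{2}\right)\right) = 113 \left(-82 + \left(-3 + 4 \cdot 36\right)\right) = 113 \left(-82 + \left(-3 + 144\right)\right) = 113 \left(-82 + 141\right) = 113 \cdot 59 = 6667$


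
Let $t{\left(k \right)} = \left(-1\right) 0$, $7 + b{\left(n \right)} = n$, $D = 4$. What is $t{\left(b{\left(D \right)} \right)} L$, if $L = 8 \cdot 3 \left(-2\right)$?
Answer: $0$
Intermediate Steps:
$b{\left(n \right)} = -7 + n$
$t{\left(k \right)} = 0$
$L = -48$ ($L = 24 \left(-2\right) = -48$)
$t{\left(b{\left(D \right)} \right)} L = 0 \left(-48\right) = 0$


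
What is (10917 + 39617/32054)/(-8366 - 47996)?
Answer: -349973135/1806627548 ≈ -0.19372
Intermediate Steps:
(10917 + 39617/32054)/(-8366 - 47996) = (10917 + 39617*(1/32054))/(-56362) = (10917 + 39617/32054)*(-1/56362) = (349973135/32054)*(-1/56362) = -349973135/1806627548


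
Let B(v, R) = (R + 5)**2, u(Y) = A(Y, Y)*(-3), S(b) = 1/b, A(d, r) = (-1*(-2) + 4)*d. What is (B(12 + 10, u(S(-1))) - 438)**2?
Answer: 8281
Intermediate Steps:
A(d, r) = 6*d (A(d, r) = (2 + 4)*d = 6*d)
u(Y) = -18*Y (u(Y) = (6*Y)*(-3) = -18*Y)
B(v, R) = (5 + R)**2
(B(12 + 10, u(S(-1))) - 438)**2 = ((5 - 18/(-1))**2 - 438)**2 = ((5 - 18*(-1))**2 - 438)**2 = ((5 + 18)**2 - 438)**2 = (23**2 - 438)**2 = (529 - 438)**2 = 91**2 = 8281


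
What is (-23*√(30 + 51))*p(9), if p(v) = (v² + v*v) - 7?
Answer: -32085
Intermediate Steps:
p(v) = -7 + 2*v² (p(v) = (v² + v²) - 7 = 2*v² - 7 = -7 + 2*v²)
(-23*√(30 + 51))*p(9) = (-23*√(30 + 51))*(-7 + 2*9²) = (-23*√81)*(-7 + 2*81) = (-23*9)*(-7 + 162) = -207*155 = -32085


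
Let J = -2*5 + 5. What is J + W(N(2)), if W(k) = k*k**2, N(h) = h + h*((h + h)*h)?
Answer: 5827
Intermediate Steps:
J = -5 (J = -10 + 5 = -5)
N(h) = h + 2*h**3 (N(h) = h + h*((2*h)*h) = h + h*(2*h**2) = h + 2*h**3)
W(k) = k**3
J + W(N(2)) = -5 + (2 + 2*2**3)**3 = -5 + (2 + 2*8)**3 = -5 + (2 + 16)**3 = -5 + 18**3 = -5 + 5832 = 5827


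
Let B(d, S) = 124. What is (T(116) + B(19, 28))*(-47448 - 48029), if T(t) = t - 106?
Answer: -12793918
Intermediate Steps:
T(t) = -106 + t
(T(116) + B(19, 28))*(-47448 - 48029) = ((-106 + 116) + 124)*(-47448 - 48029) = (10 + 124)*(-95477) = 134*(-95477) = -12793918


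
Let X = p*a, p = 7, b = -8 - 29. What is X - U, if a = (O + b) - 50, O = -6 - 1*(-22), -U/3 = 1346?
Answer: 3541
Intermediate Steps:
U = -4038 (U = -3*1346 = -4038)
b = -37
O = 16 (O = -6 + 22 = 16)
a = -71 (a = (16 - 37) - 50 = -21 - 50 = -71)
X = -497 (X = 7*(-71) = -497)
X - U = -497 - 1*(-4038) = -497 + 4038 = 3541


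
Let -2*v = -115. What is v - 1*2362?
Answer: -4609/2 ≈ -2304.5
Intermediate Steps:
v = 115/2 (v = -½*(-115) = 115/2 ≈ 57.500)
v - 1*2362 = 115/2 - 1*2362 = 115/2 - 2362 = -4609/2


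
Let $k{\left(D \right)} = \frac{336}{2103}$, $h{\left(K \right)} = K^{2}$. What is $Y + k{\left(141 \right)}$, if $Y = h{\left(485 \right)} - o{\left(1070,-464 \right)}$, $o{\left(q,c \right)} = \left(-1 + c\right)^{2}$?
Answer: $\frac{13319112}{701} \approx 19000.0$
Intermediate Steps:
$k{\left(D \right)} = \frac{112}{701}$ ($k{\left(D \right)} = 336 \cdot \frac{1}{2103} = \frac{112}{701}$)
$Y = 19000$ ($Y = 485^{2} - \left(-1 - 464\right)^{2} = 235225 - \left(-465\right)^{2} = 235225 - 216225 = 19000$)
$Y + k{\left(141 \right)} = 19000 + \frac{112}{701} = \frac{13319112}{701}$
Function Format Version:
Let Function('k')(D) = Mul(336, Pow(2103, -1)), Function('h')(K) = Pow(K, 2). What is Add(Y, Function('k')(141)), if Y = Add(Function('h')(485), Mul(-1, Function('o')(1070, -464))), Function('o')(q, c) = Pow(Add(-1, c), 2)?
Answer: Rational(13319112, 701) ≈ 19000.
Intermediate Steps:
Function('k')(D) = Rational(112, 701) (Function('k')(D) = Mul(336, Rational(1, 2103)) = Rational(112, 701))
Y = 19000 (Y = Add(Pow(485, 2), Mul(-1, Pow(Add(-1, -464), 2))) = Add(235225, Mul(-1, Pow(-465, 2))) = Add(235225, Mul(-1, 216225)) = Add(235225, -216225) = 19000)
Add(Y, Function('k')(141)) = Add(19000, Rational(112, 701)) = Rational(13319112, 701)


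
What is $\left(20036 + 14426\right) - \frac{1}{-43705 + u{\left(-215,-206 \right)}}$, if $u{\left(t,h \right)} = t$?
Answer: $\frac{1513571041}{43920} \approx 34462.0$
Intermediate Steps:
$\left(20036 + 14426\right) - \frac{1}{-43705 + u{\left(-215,-206 \right)}} = \left(20036 + 14426\right) - \frac{1}{-43705 - 215} = 34462 - \frac{1}{-43920} = 34462 - - \frac{1}{43920} = 34462 + \frac{1}{43920} = \frac{1513571041}{43920}$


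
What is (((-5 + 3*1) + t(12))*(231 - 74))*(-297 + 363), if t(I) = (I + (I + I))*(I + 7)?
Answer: 7066884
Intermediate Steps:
t(I) = 3*I*(7 + I) (t(I) = (I + 2*I)*(7 + I) = (3*I)*(7 + I) = 3*I*(7 + I))
(((-5 + 3*1) + t(12))*(231 - 74))*(-297 + 363) = (((-5 + 3*1) + 3*12*(7 + 12))*(231 - 74))*(-297 + 363) = (((-5 + 3) + 3*12*19)*157)*66 = ((-2 + 684)*157)*66 = (682*157)*66 = 107074*66 = 7066884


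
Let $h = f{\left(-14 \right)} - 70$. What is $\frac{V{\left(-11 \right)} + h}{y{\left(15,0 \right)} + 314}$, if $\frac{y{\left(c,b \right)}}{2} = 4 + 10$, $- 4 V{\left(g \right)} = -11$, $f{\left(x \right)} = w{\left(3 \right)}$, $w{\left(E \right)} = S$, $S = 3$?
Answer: $- \frac{257}{1368} \approx -0.18787$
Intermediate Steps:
$w{\left(E \right)} = 3$
$f{\left(x \right)} = 3$
$V{\left(g \right)} = \frac{11}{4}$ ($V{\left(g \right)} = \left(- \frac{1}{4}\right) \left(-11\right) = \frac{11}{4}$)
$h = -67$ ($h = 3 - 70 = -67$)
$y{\left(c,b \right)} = 28$ ($y{\left(c,b \right)} = 2 \left(4 + 10\right) = 2 \cdot 14 = 28$)
$\frac{V{\left(-11 \right)} + h}{y{\left(15,0 \right)} + 314} = \frac{\frac{11}{4} - 67}{28 + 314} = - \frac{257}{4 \cdot 342} = \left(- \frac{257}{4}\right) \frac{1}{342} = - \frac{257}{1368}$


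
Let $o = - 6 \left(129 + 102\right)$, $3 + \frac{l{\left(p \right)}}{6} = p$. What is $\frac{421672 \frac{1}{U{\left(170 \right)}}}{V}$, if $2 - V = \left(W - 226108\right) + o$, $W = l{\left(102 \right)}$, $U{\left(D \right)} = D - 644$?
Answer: $- \frac{105418}{26887887} \approx -0.0039207$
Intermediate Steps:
$l{\left(p \right)} = -18 + 6 p$
$U{\left(D \right)} = -644 + D$
$o = -1386$ ($o = \left(-6\right) 231 = -1386$)
$W = 594$ ($W = -18 + 6 \cdot 102 = -18 + 612 = 594$)
$V = 226902$ ($V = 2 - \left(\left(594 - 226108\right) - 1386\right) = 2 - \left(-225514 - 1386\right) = 2 - -226900 = 2 + 226900 = 226902$)
$\frac{421672 \frac{1}{U{\left(170 \right)}}}{V} = \frac{421672 \frac{1}{-644 + 170}}{226902} = \frac{421672}{-474} \cdot \frac{1}{226902} = 421672 \left(- \frac{1}{474}\right) \frac{1}{226902} = \left(- \frac{210836}{237}\right) \frac{1}{226902} = - \frac{105418}{26887887}$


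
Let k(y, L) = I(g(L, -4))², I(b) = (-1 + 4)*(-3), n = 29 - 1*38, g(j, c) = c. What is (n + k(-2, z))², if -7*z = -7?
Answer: 5184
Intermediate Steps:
z = 1 (z = -⅐*(-7) = 1)
n = -9 (n = 29 - 38 = -9)
I(b) = -9 (I(b) = 3*(-3) = -9)
k(y, L) = 81 (k(y, L) = (-9)² = 81)
(n + k(-2, z))² = (-9 + 81)² = 72² = 5184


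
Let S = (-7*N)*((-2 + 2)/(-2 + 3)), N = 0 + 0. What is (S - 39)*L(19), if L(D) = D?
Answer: -741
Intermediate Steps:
N = 0
S = 0 (S = (-7*0)*((-2 + 2)/(-2 + 3)) = 0*(0/1) = 0*(0*1) = 0*0 = 0)
(S - 39)*L(19) = (0 - 39)*19 = -39*19 = -741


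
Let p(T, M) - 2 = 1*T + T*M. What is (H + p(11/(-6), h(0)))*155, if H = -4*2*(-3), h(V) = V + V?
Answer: 22475/6 ≈ 3745.8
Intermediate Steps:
h(V) = 2*V
p(T, M) = 2 + T + M*T (p(T, M) = 2 + (1*T + T*M) = 2 + (T + M*T) = 2 + T + M*T)
H = 24 (H = -8*(-3) = 24)
(H + p(11/(-6), h(0)))*155 = (24 + (2 + 11/(-6) + (2*0)*(11/(-6))))*155 = (24 + (2 + 11*(-⅙) + 0*(11*(-⅙))))*155 = (24 + (2 - 11/6 + 0*(-11/6)))*155 = (24 + (2 - 11/6 + 0))*155 = (24 + ⅙)*155 = (145/6)*155 = 22475/6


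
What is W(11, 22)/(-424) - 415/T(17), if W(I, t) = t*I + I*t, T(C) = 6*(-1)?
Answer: 10816/159 ≈ 68.025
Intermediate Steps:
T(C) = -6
W(I, t) = 2*I*t (W(I, t) = I*t + I*t = 2*I*t)
W(11, 22)/(-424) - 415/T(17) = (2*11*22)/(-424) - 415/(-6) = 484*(-1/424) - 415*(-⅙) = -121/106 + 415/6 = 10816/159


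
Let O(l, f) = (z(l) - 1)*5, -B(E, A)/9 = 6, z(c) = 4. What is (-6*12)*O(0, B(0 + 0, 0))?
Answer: -1080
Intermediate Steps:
B(E, A) = -54 (B(E, A) = -9*6 = -54)
O(l, f) = 15 (O(l, f) = (4 - 1)*5 = 3*5 = 15)
(-6*12)*O(0, B(0 + 0, 0)) = -6*12*15 = -72*15 = -1080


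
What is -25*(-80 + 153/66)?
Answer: 42725/22 ≈ 1942.0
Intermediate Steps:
-25*(-80 + 153/66) = -25*(-80 + 153*(1/66)) = -25*(-80 + 51/22) = -25*(-1709/22) = 42725/22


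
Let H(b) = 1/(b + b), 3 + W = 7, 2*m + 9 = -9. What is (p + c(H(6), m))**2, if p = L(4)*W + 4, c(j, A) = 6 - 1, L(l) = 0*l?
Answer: 81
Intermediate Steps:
m = -9 (m = -9/2 + (1/2)*(-9) = -9/2 - 9/2 = -9)
W = 4 (W = -3 + 7 = 4)
H(b) = 1/(2*b)
L(l) = 0
c(j, A) = 5
p = 4 (p = 0*4 + 4 = 0 + 4 = 4)
(p + c(H(6), m))**2 = (4 + 5)**2 = 9**2 = 81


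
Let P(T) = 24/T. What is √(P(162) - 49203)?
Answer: I*√3985431/9 ≈ 221.82*I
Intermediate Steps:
√(P(162) - 49203) = √(24/162 - 49203) = √(24*(1/162) - 49203) = √(4/27 - 49203) = √(-1328477/27) = I*√3985431/9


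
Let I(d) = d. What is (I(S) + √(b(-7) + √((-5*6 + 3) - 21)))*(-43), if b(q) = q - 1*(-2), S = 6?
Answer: -258 - 43*√(-5 + 4*I*√3) ≈ -315.24 - 111.9*I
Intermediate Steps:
b(q) = 2 + q (b(q) = q + 2 = 2 + q)
(I(S) + √(b(-7) + √((-5*6 + 3) - 21)))*(-43) = (6 + √((2 - 7) + √((-5*6 + 3) - 21)))*(-43) = (6 + √(-5 + √((-30 + 3) - 21)))*(-43) = (6 + √(-5 + √(-27 - 21)))*(-43) = (6 + √(-5 + √(-48)))*(-43) = (6 + √(-5 + 4*I*√3))*(-43) = -258 - 43*√(-5 + 4*I*√3)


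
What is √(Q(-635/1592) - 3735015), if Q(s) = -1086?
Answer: I*√3736101 ≈ 1932.9*I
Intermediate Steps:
√(Q(-635/1592) - 3735015) = √(-1086 - 3735015) = √(-3736101) = I*√3736101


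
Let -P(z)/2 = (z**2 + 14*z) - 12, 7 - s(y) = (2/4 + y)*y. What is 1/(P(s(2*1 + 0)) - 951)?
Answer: -1/991 ≈ -0.0010091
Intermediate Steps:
s(y) = 7 - y*(1/2 + y) (s(y) = 7 - (2/4 + y)*y = 7 - (2*(1/4) + y)*y = 7 - (1/2 + y)*y = 7 - y*(1/2 + y))
P(z) = 24 - 28*z - 2*z**2 (P(z) = -2*((z**2 + 14*z) - 12) = -2*(-12 + z**2 + 14*z) = 24 - 28*z - 2*z**2)
1/(P(s(2*1 + 0)) - 951) = 1/((24 - 28*(7 - (2*1 + 0)**2 - (2*1 + 0)/2) - 2*(7 - (2*1 + 0)**2 - (2*1 + 0)/2)**2) - 951) = 1/((24 - 28*(7 - (2 + 0)**2 - (2 + 0)/2) - 2*(7 - (2 + 0)**2 - (2 + 0)/2)**2) - 951) = 1/((24 - 28*(7 - 1*2**2 - 1/2*2) - 2*(7 - 1*2**2 - 1/2*2)**2) - 951) = 1/((24 - 28*(7 - 1*4 - 1) - 2*(7 - 1*4 - 1)**2) - 951) = 1/((24 - 28*(7 - 4 - 1) - 2*(7 - 4 - 1)**2) - 951) = 1/((24 - 28*2 - 2*2**2) - 951) = 1/((24 - 56 - 2*4) - 951) = 1/((24 - 56 - 8) - 951) = 1/(-40 - 951) = 1/(-991) = -1/991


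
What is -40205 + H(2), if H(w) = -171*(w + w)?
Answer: -40889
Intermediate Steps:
H(w) = -342*w
-40205 + H(2) = -40205 - 342*2 = -40205 - 684 = -40889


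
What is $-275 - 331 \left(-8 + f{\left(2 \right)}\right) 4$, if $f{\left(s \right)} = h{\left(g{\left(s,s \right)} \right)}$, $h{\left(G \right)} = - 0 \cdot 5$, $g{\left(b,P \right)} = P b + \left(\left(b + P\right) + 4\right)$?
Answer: $10317$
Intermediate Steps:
$g{\left(b,P \right)} = 4 + P + b + P b$ ($g{\left(b,P \right)} = P b + \left(\left(P + b\right) + 4\right) = P b + \left(4 + P + b\right) = 4 + P + b + P b$)
$h{\left(G \right)} = 0$ ($h{\left(G \right)} = \left(-1\right) 0 = 0$)
$f{\left(s \right)} = 0$
$-275 - 331 \left(-8 + f{\left(2 \right)}\right) 4 = -275 - 331 \left(-8 + 0\right) 4 = -275 - 331 \left(\left(-8\right) 4\right) = -275 - -10592 = -275 + 10592 = 10317$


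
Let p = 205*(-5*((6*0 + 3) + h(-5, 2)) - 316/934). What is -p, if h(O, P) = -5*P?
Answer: -3318335/467 ≈ -7105.6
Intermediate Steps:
p = 3318335/467 (p = 205*(-5*((6*0 + 3) - 5*2) - 316/934) = 205*(-5*((0 + 3) - 10) - 316*1/934) = 205*(-5*(3 - 10) - 158/467) = 205*(-5*(-7) - 158/467) = 205*(35 - 158/467) = 205*(16187/467) = 3318335/467 ≈ 7105.6)
-p = -1*3318335/467 = -3318335/467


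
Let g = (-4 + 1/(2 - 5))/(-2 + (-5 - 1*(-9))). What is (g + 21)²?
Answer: 12769/36 ≈ 354.69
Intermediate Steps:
g = -13/6 (g = (-4 + 1/(-3))/(-2 + (-5 + 9)) = (-4 - ⅓)/(-2 + 4) = -13/3/2 = -13/3*½ = -13/6 ≈ -2.1667)
(g + 21)² = (-13/6 + 21)² = (113/6)² = 12769/36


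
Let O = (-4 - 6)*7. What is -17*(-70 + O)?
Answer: 2380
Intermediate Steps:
O = -70 (O = -10*7 = -70)
-17*(-70 + O) = -17*(-70 - 70) = -17*(-140) = 2380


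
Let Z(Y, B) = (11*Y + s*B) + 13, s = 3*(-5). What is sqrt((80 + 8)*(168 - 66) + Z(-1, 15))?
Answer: sqrt(8753) ≈ 93.557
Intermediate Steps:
s = -15
Z(Y, B) = 13 - 15*B + 11*Y (Z(Y, B) = (11*Y - 15*B) + 13 = (-15*B + 11*Y) + 13 = 13 - 15*B + 11*Y)
sqrt((80 + 8)*(168 - 66) + Z(-1, 15)) = sqrt((80 + 8)*(168 - 66) + (13 - 15*15 + 11*(-1))) = sqrt(88*102 + (13 - 225 - 11)) = sqrt(8976 - 223) = sqrt(8753)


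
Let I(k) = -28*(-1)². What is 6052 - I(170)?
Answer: 6080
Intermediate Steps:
I(k) = -28 (I(k) = -28*1 = -28)
6052 - I(170) = 6052 - 1*(-28) = 6052 + 28 = 6080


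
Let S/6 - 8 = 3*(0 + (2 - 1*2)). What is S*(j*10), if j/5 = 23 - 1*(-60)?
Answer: 199200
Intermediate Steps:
S = 48 (S = 48 + 6*(3*(0 + (2 - 1*2))) = 48 + 6*(3*(0 + (2 - 2))) = 48 + 6*(3*(0 + 0)) = 48 + 6*(3*0) = 48 + 6*0 = 48 + 0 = 48)
j = 415 (j = 5*(23 - 1*(-60)) = 5*(23 + 60) = 5*83 = 415)
S*(j*10) = 48*(415*10) = 48*4150 = 199200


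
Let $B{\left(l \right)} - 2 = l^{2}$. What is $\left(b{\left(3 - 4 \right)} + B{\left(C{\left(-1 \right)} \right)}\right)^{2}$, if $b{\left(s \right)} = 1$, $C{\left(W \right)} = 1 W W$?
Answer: $16$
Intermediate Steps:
$C{\left(W \right)} = W^{2}$ ($C{\left(W \right)} = W W = W^{2}$)
$B{\left(l \right)} = 2 + l^{2}$
$\left(b{\left(3 - 4 \right)} + B{\left(C{\left(-1 \right)} \right)}\right)^{2} = \left(1 + \left(2 + \left(\left(-1\right)^{2}\right)^{2}\right)\right)^{2} = \left(1 + \left(2 + 1^{2}\right)\right)^{2} = \left(1 + \left(2 + 1\right)\right)^{2} = \left(1 + 3\right)^{2} = 4^{2} = 16$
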